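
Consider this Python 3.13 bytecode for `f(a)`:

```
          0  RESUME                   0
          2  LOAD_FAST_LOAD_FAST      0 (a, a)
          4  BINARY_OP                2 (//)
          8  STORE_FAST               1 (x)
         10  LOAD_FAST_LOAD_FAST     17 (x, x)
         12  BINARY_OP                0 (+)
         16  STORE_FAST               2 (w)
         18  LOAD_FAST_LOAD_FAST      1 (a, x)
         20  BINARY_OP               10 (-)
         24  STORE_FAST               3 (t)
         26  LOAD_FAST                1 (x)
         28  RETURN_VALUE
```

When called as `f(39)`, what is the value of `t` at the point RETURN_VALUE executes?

LOAD_FAST_LOAD_FAST a,a → push 39,39. Stack: [39, 39]
BINARY_OP // → 39 // 39 = 1. Stack: [1]
STORE_FAST x → x=1. Stack: []
LOAD_FAST_LOAD_FAST x,x → push 1,1. Stack: [1, 1]
BINARY_OP + → 1 + 1 = 2. Stack: [2]
STORE_FAST w → w=2. Stack: []
LOAD_FAST_LOAD_FAST a,x → push 39,1. Stack: [39, 1]
BINARY_OP - → 39 - 1 = 38. Stack: [38]
STORE_FAST t → t=38. Stack: []
LOAD_FAST x → push 1. Stack: [1]
RETURN_VALUE → return 1.

38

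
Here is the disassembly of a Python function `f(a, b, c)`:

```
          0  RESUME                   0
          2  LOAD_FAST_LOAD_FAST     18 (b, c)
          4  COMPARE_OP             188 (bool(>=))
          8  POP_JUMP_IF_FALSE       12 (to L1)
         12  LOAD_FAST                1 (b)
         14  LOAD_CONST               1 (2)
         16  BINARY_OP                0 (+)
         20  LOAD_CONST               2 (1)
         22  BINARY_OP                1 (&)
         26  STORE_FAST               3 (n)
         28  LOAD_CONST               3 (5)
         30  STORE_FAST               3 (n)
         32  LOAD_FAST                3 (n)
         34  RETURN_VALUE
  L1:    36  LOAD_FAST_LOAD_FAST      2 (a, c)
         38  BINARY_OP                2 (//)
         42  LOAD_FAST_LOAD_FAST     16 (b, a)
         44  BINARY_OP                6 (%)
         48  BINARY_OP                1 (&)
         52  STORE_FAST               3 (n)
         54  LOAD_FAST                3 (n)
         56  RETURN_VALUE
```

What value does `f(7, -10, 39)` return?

LOAD_FAST_LOAD_FAST b,c → push -10,39. Stack: [-10, 39]
COMPARE_OP bool(>=) → -10 vs 39 = False. Stack: [False]
POP_JUMP_IF_FALSE → pop False; jump. Stack: []
LOAD_FAST_LOAD_FAST a,c → push 7,39. Stack: [7, 39]
BINARY_OP // → 7 // 39 = 0. Stack: [0]
LOAD_FAST_LOAD_FAST b,a → push -10,7. Stack: [0, -10, 7]
BINARY_OP % → -10 % 7 = 4. Stack: [0, 4]
BINARY_OP & → 0 & 4 = 0. Stack: [0]
STORE_FAST n → n=0. Stack: []
LOAD_FAST n → push 0. Stack: [0]
RETURN_VALUE → return 0.

0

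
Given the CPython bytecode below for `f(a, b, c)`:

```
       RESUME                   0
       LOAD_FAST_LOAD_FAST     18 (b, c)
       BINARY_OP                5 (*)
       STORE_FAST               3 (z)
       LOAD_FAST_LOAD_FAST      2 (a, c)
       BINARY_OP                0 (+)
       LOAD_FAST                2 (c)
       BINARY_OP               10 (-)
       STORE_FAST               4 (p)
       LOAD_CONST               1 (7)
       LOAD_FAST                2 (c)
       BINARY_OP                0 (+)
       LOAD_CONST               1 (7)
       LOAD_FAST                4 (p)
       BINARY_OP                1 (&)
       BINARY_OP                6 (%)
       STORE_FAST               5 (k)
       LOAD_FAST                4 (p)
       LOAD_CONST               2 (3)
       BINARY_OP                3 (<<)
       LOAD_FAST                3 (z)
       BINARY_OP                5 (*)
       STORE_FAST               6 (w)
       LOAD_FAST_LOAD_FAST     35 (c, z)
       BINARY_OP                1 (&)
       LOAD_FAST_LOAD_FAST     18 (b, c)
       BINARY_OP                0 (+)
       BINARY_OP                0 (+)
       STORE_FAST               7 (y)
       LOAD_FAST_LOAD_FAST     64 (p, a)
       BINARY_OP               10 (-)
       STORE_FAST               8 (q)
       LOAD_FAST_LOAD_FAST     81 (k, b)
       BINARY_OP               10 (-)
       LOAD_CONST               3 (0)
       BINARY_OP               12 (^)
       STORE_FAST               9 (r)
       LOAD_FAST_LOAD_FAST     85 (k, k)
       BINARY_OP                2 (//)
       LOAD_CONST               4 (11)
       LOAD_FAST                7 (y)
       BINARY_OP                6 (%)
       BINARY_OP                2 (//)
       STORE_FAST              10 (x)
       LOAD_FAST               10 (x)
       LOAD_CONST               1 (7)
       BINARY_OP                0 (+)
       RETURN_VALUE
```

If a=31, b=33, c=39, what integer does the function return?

7

LOAD_FAST_LOAD_FAST b,c → push 33,39. Stack: [33, 39]
BINARY_OP * → 33 * 39 = 1287. Stack: [1287]
STORE_FAST z → z=1287. Stack: []
LOAD_FAST_LOAD_FAST a,c → push 31,39. Stack: [31, 39]
BINARY_OP + → 31 + 39 = 70. Stack: [70]
LOAD_FAST c → push 39. Stack: [70, 39]
BINARY_OP - → 70 - 39 = 31. Stack: [31]
STORE_FAST p → p=31. Stack: []
LOAD_CONST → push 7. Stack: [7]
LOAD_FAST c → push 39. Stack: [7, 39]
BINARY_OP + → 7 + 39 = 46. Stack: [46]
LOAD_CONST → push 7. Stack: [46, 7]
LOAD_FAST p → push 31. Stack: [46, 7, 31]
BINARY_OP & → 7 & 31 = 7. Stack: [46, 7]
BINARY_OP % → 46 % 7 = 4. Stack: [4]
STORE_FAST k → k=4. Stack: []
LOAD_FAST p → push 31. Stack: [31]
LOAD_CONST → push 3. Stack: [31, 3]
BINARY_OP << → 31 << 3 = 248. Stack: [248]
LOAD_FAST z → push 1287. Stack: [248, 1287]
BINARY_OP * → 248 * 1287 = 319176. Stack: [319176]
STORE_FAST w → w=319176. Stack: []
LOAD_FAST_LOAD_FAST c,z → push 39,1287. Stack: [39, 1287]
BINARY_OP & → 39 & 1287 = 7. Stack: [7]
LOAD_FAST_LOAD_FAST b,c → push 33,39. Stack: [7, 33, 39]
BINARY_OP + → 33 + 39 = 72. Stack: [7, 72]
BINARY_OP + → 7 + 72 = 79. Stack: [79]
STORE_FAST y → y=79. Stack: []
LOAD_FAST_LOAD_FAST p,a → push 31,31. Stack: [31, 31]
BINARY_OP - → 31 - 31 = 0. Stack: [0]
STORE_FAST q → q=0. Stack: []
LOAD_FAST_LOAD_FAST k,b → push 4,33. Stack: [4, 33]
BINARY_OP - → 4 - 33 = -29. Stack: [-29]
LOAD_CONST → push 0. Stack: [-29, 0]
BINARY_OP ^ → -29 ^ 0 = -29. Stack: [-29]
STORE_FAST r → r=-29. Stack: []
LOAD_FAST_LOAD_FAST k,k → push 4,4. Stack: [4, 4]
BINARY_OP // → 4 // 4 = 1. Stack: [1]
LOAD_CONST → push 11. Stack: [1, 11]
LOAD_FAST y → push 79. Stack: [1, 11, 79]
BINARY_OP % → 11 % 79 = 11. Stack: [1, 11]
BINARY_OP // → 1 // 11 = 0. Stack: [0]
STORE_FAST x → x=0. Stack: []
LOAD_FAST x → push 0. Stack: [0]
LOAD_CONST → push 7. Stack: [0, 7]
BINARY_OP + → 0 + 7 = 7. Stack: [7]
RETURN_VALUE → return 7.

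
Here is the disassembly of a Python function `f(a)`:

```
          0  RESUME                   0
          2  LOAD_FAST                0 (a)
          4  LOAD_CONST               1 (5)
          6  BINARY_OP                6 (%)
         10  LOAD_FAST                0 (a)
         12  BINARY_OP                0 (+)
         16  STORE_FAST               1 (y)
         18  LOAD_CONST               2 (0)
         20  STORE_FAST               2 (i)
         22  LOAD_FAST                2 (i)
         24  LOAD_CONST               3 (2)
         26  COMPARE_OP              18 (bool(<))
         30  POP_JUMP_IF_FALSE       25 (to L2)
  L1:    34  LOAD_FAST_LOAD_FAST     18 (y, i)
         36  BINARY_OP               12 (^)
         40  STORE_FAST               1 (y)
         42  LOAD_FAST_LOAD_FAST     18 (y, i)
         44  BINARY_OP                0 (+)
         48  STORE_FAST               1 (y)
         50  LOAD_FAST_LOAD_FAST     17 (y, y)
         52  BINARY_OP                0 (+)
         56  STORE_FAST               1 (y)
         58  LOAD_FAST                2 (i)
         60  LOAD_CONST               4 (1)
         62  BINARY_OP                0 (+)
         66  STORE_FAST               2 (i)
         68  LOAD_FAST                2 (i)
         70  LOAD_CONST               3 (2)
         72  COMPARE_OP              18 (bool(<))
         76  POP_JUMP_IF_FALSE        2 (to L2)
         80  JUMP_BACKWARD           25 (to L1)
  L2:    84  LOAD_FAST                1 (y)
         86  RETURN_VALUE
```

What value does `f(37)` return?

160

LOAD_FAST a → push 37. Stack: [37]
LOAD_CONST → push 5. Stack: [37, 5]
BINARY_OP % → 37 % 5 = 2. Stack: [2]
LOAD_FAST a → push 37. Stack: [2, 37]
BINARY_OP + → 2 + 37 = 39. Stack: [39]
STORE_FAST y → y=39. Stack: []
LOAD_CONST → push 0. Stack: [0]
STORE_FAST i → i=0. Stack: []
LOAD_FAST i → push 0. Stack: [0]
LOAD_CONST → push 2. Stack: [0, 2]
COMPARE_OP bool(<) → 0 vs 2 = True. Stack: [True]
POP_JUMP_IF_FALSE → pop True; no jump. Stack: []
LOAD_FAST_LOAD_FAST y,i → push 39,0. Stack: [39, 0]
BINARY_OP ^ → 39 ^ 0 = 39. Stack: [39]
STORE_FAST y → y=39. Stack: []
LOAD_FAST_LOAD_FAST y,i → push 39,0. Stack: [39, 0]
BINARY_OP + → 39 + 0 = 39. Stack: [39]
STORE_FAST y → y=39. Stack: []
LOAD_FAST_LOAD_FAST y,y → push 39,39. Stack: [39, 39]
BINARY_OP + → 39 + 39 = 78. Stack: [78]
STORE_FAST y → y=78. Stack: []
LOAD_FAST i → push 0. Stack: [0]
LOAD_CONST → push 1. Stack: [0, 1]
BINARY_OP + → 0 + 1 = 1. Stack: [1]
STORE_FAST i → i=1. Stack: []
LOAD_FAST i → push 1. Stack: [1]
LOAD_CONST → push 2. Stack: [1, 2]
COMPARE_OP bool(<) → 1 vs 2 = True. Stack: [True]
POP_JUMP_IF_FALSE → pop True; no jump. Stack: []
LOAD_FAST_LOAD_FAST y,i → push 78,1. Stack: [78, 1]
BINARY_OP ^ → 78 ^ 1 = 79. Stack: [79]
STORE_FAST y → y=79. Stack: []
LOAD_FAST_LOAD_FAST y,i → push 79,1. Stack: [79, 1]
BINARY_OP + → 79 + 1 = 80. Stack: [80]
STORE_FAST y → y=80. Stack: []
LOAD_FAST_LOAD_FAST y,y → push 80,80. Stack: [80, 80]
BINARY_OP + → 80 + 80 = 160. Stack: [160]
STORE_FAST y → y=160. Stack: []
LOAD_FAST i → push 1. Stack: [1]
LOAD_CONST → push 1. Stack: [1, 1]
BINARY_OP + → 1 + 1 = 2. Stack: [2]
STORE_FAST i → i=2. Stack: []
LOAD_FAST i → push 2. Stack: [2]
LOAD_CONST → push 2. Stack: [2, 2]
COMPARE_OP bool(<) → 2 vs 2 = False. Stack: [False]
POP_JUMP_IF_FALSE → pop False; jump. Stack: []
LOAD_FAST y → push 160. Stack: [160]
RETURN_VALUE → return 160.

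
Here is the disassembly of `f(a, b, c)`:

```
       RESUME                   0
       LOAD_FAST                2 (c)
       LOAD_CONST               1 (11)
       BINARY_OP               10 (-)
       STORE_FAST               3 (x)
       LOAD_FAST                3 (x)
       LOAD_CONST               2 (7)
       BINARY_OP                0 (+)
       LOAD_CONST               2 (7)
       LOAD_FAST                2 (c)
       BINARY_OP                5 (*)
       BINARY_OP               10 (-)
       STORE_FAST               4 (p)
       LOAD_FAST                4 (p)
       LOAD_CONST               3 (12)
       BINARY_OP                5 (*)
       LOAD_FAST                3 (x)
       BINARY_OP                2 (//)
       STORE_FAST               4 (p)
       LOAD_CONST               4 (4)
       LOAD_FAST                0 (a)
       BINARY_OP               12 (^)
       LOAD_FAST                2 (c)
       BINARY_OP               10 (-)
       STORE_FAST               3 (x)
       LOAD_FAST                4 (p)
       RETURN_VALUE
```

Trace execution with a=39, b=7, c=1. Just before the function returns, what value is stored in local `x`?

LOAD_FAST c → push 1. Stack: [1]
LOAD_CONST → push 11. Stack: [1, 11]
BINARY_OP - → 1 - 11 = -10. Stack: [-10]
STORE_FAST x → x=-10. Stack: []
LOAD_FAST x → push -10. Stack: [-10]
LOAD_CONST → push 7. Stack: [-10, 7]
BINARY_OP + → -10 + 7 = -3. Stack: [-3]
LOAD_CONST → push 7. Stack: [-3, 7]
LOAD_FAST c → push 1. Stack: [-3, 7, 1]
BINARY_OP * → 7 * 1 = 7. Stack: [-3, 7]
BINARY_OP - → -3 - 7 = -10. Stack: [-10]
STORE_FAST p → p=-10. Stack: []
LOAD_FAST p → push -10. Stack: [-10]
LOAD_CONST → push 12. Stack: [-10, 12]
BINARY_OP * → -10 * 12 = -120. Stack: [-120]
LOAD_FAST x → push -10. Stack: [-120, -10]
BINARY_OP // → -120 // -10 = 12. Stack: [12]
STORE_FAST p → p=12. Stack: []
LOAD_CONST → push 4. Stack: [4]
LOAD_FAST a → push 39. Stack: [4, 39]
BINARY_OP ^ → 4 ^ 39 = 35. Stack: [35]
LOAD_FAST c → push 1. Stack: [35, 1]
BINARY_OP - → 35 - 1 = 34. Stack: [34]
STORE_FAST x → x=34. Stack: []
LOAD_FAST p → push 12. Stack: [12]
RETURN_VALUE → return 12.

34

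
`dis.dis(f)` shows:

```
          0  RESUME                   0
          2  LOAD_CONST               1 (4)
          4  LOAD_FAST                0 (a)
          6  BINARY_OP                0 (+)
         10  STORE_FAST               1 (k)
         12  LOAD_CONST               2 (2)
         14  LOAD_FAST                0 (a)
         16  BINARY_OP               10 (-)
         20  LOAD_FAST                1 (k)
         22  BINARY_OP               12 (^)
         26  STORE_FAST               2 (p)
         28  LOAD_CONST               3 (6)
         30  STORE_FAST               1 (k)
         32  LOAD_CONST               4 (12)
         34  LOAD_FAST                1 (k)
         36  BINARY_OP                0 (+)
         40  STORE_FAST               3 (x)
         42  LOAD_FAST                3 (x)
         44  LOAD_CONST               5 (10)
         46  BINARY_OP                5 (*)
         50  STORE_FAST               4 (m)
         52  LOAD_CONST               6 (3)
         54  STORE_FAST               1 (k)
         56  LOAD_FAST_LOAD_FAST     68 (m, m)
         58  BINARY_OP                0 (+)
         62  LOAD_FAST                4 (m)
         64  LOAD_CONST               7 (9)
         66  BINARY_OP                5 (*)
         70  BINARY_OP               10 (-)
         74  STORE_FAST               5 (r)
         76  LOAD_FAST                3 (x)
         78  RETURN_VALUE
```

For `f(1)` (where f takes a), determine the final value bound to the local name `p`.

4

LOAD_CONST → push 4. Stack: [4]
LOAD_FAST a → push 1. Stack: [4, 1]
BINARY_OP + → 4 + 1 = 5. Stack: [5]
STORE_FAST k → k=5. Stack: []
LOAD_CONST → push 2. Stack: [2]
LOAD_FAST a → push 1. Stack: [2, 1]
BINARY_OP - → 2 - 1 = 1. Stack: [1]
LOAD_FAST k → push 5. Stack: [1, 5]
BINARY_OP ^ → 1 ^ 5 = 4. Stack: [4]
STORE_FAST p → p=4. Stack: []
LOAD_CONST → push 6. Stack: [6]
STORE_FAST k → k=6. Stack: []
LOAD_CONST → push 12. Stack: [12]
LOAD_FAST k → push 6. Stack: [12, 6]
BINARY_OP + → 12 + 6 = 18. Stack: [18]
STORE_FAST x → x=18. Stack: []
LOAD_FAST x → push 18. Stack: [18]
LOAD_CONST → push 10. Stack: [18, 10]
BINARY_OP * → 18 * 10 = 180. Stack: [180]
STORE_FAST m → m=180. Stack: []
LOAD_CONST → push 3. Stack: [3]
STORE_FAST k → k=3. Stack: []
LOAD_FAST_LOAD_FAST m,m → push 180,180. Stack: [180, 180]
BINARY_OP + → 180 + 180 = 360. Stack: [360]
LOAD_FAST m → push 180. Stack: [360, 180]
LOAD_CONST → push 9. Stack: [360, 180, 9]
BINARY_OP * → 180 * 9 = 1620. Stack: [360, 1620]
BINARY_OP - → 360 - 1620 = -1260. Stack: [-1260]
STORE_FAST r → r=-1260. Stack: []
LOAD_FAST x → push 18. Stack: [18]
RETURN_VALUE → return 18.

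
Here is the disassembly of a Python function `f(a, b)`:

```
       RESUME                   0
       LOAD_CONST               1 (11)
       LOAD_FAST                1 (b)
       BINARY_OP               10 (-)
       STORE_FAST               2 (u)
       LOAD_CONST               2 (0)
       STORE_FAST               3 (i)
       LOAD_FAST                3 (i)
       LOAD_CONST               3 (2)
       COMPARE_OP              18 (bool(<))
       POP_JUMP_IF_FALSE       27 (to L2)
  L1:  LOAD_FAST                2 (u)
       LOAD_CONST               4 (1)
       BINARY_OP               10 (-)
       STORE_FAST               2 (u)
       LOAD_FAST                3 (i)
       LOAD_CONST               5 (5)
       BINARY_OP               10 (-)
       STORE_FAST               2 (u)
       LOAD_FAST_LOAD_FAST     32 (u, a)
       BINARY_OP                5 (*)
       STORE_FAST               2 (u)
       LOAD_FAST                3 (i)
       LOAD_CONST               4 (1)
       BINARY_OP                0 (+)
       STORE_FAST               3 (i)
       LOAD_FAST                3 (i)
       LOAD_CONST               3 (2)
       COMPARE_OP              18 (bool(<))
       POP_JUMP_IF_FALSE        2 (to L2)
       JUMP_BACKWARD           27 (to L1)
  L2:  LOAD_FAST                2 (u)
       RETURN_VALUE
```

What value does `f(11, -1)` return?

-44

LOAD_CONST → push 11. Stack: [11]
LOAD_FAST b → push -1. Stack: [11, -1]
BINARY_OP - → 11 - -1 = 12. Stack: [12]
STORE_FAST u → u=12. Stack: []
LOAD_CONST → push 0. Stack: [0]
STORE_FAST i → i=0. Stack: []
LOAD_FAST i → push 0. Stack: [0]
LOAD_CONST → push 2. Stack: [0, 2]
COMPARE_OP bool(<) → 0 vs 2 = True. Stack: [True]
POP_JUMP_IF_FALSE → pop True; no jump. Stack: []
LOAD_FAST u → push 12. Stack: [12]
LOAD_CONST → push 1. Stack: [12, 1]
BINARY_OP - → 12 - 1 = 11. Stack: [11]
STORE_FAST u → u=11. Stack: []
LOAD_FAST i → push 0. Stack: [0]
LOAD_CONST → push 5. Stack: [0, 5]
BINARY_OP - → 0 - 5 = -5. Stack: [-5]
STORE_FAST u → u=-5. Stack: []
LOAD_FAST_LOAD_FAST u,a → push -5,11. Stack: [-5, 11]
BINARY_OP * → -5 * 11 = -55. Stack: [-55]
STORE_FAST u → u=-55. Stack: []
LOAD_FAST i → push 0. Stack: [0]
LOAD_CONST → push 1. Stack: [0, 1]
BINARY_OP + → 0 + 1 = 1. Stack: [1]
STORE_FAST i → i=1. Stack: []
LOAD_FAST i → push 1. Stack: [1]
LOAD_CONST → push 2. Stack: [1, 2]
COMPARE_OP bool(<) → 1 vs 2 = True. Stack: [True]
POP_JUMP_IF_FALSE → pop True; no jump. Stack: []
LOAD_FAST u → push -55. Stack: [-55]
LOAD_CONST → push 1. Stack: [-55, 1]
BINARY_OP - → -55 - 1 = -56. Stack: [-56]
STORE_FAST u → u=-56. Stack: []
LOAD_FAST i → push 1. Stack: [1]
LOAD_CONST → push 5. Stack: [1, 5]
BINARY_OP - → 1 - 5 = -4. Stack: [-4]
STORE_FAST u → u=-4. Stack: []
LOAD_FAST_LOAD_FAST u,a → push -4,11. Stack: [-4, 11]
BINARY_OP * → -4 * 11 = -44. Stack: [-44]
STORE_FAST u → u=-44. Stack: []
LOAD_FAST i → push 1. Stack: [1]
LOAD_CONST → push 1. Stack: [1, 1]
BINARY_OP + → 1 + 1 = 2. Stack: [2]
STORE_FAST i → i=2. Stack: []
LOAD_FAST i → push 2. Stack: [2]
LOAD_CONST → push 2. Stack: [2, 2]
COMPARE_OP bool(<) → 2 vs 2 = False. Stack: [False]
POP_JUMP_IF_FALSE → pop False; jump. Stack: []
LOAD_FAST u → push -44. Stack: [-44]
RETURN_VALUE → return -44.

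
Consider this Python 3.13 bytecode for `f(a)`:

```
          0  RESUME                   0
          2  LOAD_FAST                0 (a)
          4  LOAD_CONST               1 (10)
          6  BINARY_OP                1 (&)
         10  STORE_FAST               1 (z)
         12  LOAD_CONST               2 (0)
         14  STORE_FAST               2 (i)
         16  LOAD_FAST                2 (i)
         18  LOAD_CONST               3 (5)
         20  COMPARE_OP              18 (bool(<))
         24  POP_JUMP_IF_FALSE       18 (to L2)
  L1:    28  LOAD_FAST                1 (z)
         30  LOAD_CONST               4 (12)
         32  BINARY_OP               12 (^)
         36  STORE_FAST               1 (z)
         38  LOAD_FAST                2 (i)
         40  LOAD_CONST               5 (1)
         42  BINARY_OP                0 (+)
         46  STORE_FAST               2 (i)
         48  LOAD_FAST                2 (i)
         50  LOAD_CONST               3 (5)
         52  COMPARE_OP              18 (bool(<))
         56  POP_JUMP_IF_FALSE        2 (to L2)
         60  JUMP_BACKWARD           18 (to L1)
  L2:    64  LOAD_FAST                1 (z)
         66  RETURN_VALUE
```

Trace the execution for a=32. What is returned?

12

LOAD_FAST a → push 32
LOAD_CONST → push 10
BINARY_OP & → 32 & 10 = 0
STORE_FAST z → z=0
LOAD_CONST → push 0
STORE_FAST i → i=0
LOAD_FAST i → push 0
LOAD_CONST → push 5
COMPARE_OP bool(<) → 0 vs 5 = True
POP_JUMP_IF_FALSE → pop True; no jump
LOAD_FAST z → push 0
LOAD_CONST → push 12
BINARY_OP ^ → 0 ^ 12 = 12
STORE_FAST z → z=12
LOAD_FAST i → push 0
LOAD_CONST → push 1
BINARY_OP + → 0 + 1 = 1
STORE_FAST i → i=1
LOAD_FAST i → push 1
LOAD_CONST → push 5
COMPARE_OP bool(<) → 1 vs 5 = True
POP_JUMP_IF_FALSE → pop True; no jump
LOAD_FAST z → push 12
LOAD_CONST → push 12
BINARY_OP ^ → 12 ^ 12 = 0
STORE_FAST z → z=0
LOAD_FAST i → push 1
LOAD_CONST → push 1
BINARY_OP + → 1 + 1 = 2
STORE_FAST i → i=2
LOAD_FAST i → push 2
LOAD_CONST → push 5
COMPARE_OP bool(<) → 2 vs 5 = True
POP_JUMP_IF_FALSE → pop True; no jump
LOAD_FAST z → push 0
LOAD_CONST → push 12
BINARY_OP ^ → 0 ^ 12 = 12
STORE_FAST z → z=12
LOAD_FAST i → push 2
LOAD_CONST → push 1
BINARY_OP + → 2 + 1 = 3
STORE_FAST i → i=3
LOAD_FAST i → push 3
LOAD_CONST → push 5
COMPARE_OP bool(<) → 3 vs 5 = True
POP_JUMP_IF_FALSE → pop True; no jump
LOAD_FAST z → push 12
LOAD_CONST → push 12
BINARY_OP ^ → 12 ^ 12 = 0
STORE_FAST z → z=0
LOAD_FAST i → push 3
LOAD_CONST → push 1
BINARY_OP + → 3 + 1 = 4
STORE_FAST i → i=4
LOAD_FAST i → push 4
LOAD_CONST → push 5
COMPARE_OP bool(<) → 4 vs 5 = True
POP_JUMP_IF_FALSE → pop True; no jump
LOAD_FAST z → push 0
LOAD_CONST → push 12
BINARY_OP ^ → 0 ^ 12 = 12
STORE_FAST z → z=12
LOAD_FAST i → push 4
LOAD_CONST → push 1
BINARY_OP + → 4 + 1 = 5
STORE_FAST i → i=5
LOAD_FAST i → push 5
LOAD_CONST → push 5
COMPARE_OP bool(<) → 5 vs 5 = False
POP_JUMP_IF_FALSE → pop False; jump
LOAD_FAST z → push 12
RETURN_VALUE → return 12.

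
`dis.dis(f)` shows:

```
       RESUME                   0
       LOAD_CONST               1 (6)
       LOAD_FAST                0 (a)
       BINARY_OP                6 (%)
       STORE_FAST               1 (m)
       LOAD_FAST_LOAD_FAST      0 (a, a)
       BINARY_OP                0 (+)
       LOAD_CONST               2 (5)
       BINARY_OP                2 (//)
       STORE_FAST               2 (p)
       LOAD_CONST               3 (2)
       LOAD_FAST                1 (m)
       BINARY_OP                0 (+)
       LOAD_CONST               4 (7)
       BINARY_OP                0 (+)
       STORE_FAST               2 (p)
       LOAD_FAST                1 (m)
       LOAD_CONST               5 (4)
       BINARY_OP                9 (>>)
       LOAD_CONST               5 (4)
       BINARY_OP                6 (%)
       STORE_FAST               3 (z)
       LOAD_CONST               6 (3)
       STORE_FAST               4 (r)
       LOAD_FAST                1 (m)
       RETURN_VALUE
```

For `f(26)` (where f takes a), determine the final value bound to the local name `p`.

15

LOAD_CONST → push 6. Stack: [6]
LOAD_FAST a → push 26. Stack: [6, 26]
BINARY_OP % → 6 % 26 = 6. Stack: [6]
STORE_FAST m → m=6. Stack: []
LOAD_FAST_LOAD_FAST a,a → push 26,26. Stack: [26, 26]
BINARY_OP + → 26 + 26 = 52. Stack: [52]
LOAD_CONST → push 5. Stack: [52, 5]
BINARY_OP // → 52 // 5 = 10. Stack: [10]
STORE_FAST p → p=10. Stack: []
LOAD_CONST → push 2. Stack: [2]
LOAD_FAST m → push 6. Stack: [2, 6]
BINARY_OP + → 2 + 6 = 8. Stack: [8]
LOAD_CONST → push 7. Stack: [8, 7]
BINARY_OP + → 8 + 7 = 15. Stack: [15]
STORE_FAST p → p=15. Stack: []
LOAD_FAST m → push 6. Stack: [6]
LOAD_CONST → push 4. Stack: [6, 4]
BINARY_OP >> → 6 >> 4 = 0. Stack: [0]
LOAD_CONST → push 4. Stack: [0, 4]
BINARY_OP % → 0 % 4 = 0. Stack: [0]
STORE_FAST z → z=0. Stack: []
LOAD_CONST → push 3. Stack: [3]
STORE_FAST r → r=3. Stack: []
LOAD_FAST m → push 6. Stack: [6]
RETURN_VALUE → return 6.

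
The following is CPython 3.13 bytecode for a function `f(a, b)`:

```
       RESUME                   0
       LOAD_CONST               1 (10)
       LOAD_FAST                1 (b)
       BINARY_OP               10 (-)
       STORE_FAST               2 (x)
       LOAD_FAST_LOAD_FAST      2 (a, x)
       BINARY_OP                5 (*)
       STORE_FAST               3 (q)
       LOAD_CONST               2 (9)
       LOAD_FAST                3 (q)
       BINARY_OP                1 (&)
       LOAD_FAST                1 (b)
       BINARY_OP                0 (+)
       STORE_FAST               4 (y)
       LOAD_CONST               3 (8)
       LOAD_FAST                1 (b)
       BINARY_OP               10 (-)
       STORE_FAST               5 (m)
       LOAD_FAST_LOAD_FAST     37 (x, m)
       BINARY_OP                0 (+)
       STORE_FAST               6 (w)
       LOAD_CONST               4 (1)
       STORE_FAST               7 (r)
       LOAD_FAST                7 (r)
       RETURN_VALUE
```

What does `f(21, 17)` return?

LOAD_CONST → push 10. Stack: [10]
LOAD_FAST b → push 17. Stack: [10, 17]
BINARY_OP - → 10 - 17 = -7. Stack: [-7]
STORE_FAST x → x=-7. Stack: []
LOAD_FAST_LOAD_FAST a,x → push 21,-7. Stack: [21, -7]
BINARY_OP * → 21 * -7 = -147. Stack: [-147]
STORE_FAST q → q=-147. Stack: []
LOAD_CONST → push 9. Stack: [9]
LOAD_FAST q → push -147. Stack: [9, -147]
BINARY_OP & → 9 & -147 = 9. Stack: [9]
LOAD_FAST b → push 17. Stack: [9, 17]
BINARY_OP + → 9 + 17 = 26. Stack: [26]
STORE_FAST y → y=26. Stack: []
LOAD_CONST → push 8. Stack: [8]
LOAD_FAST b → push 17. Stack: [8, 17]
BINARY_OP - → 8 - 17 = -9. Stack: [-9]
STORE_FAST m → m=-9. Stack: []
LOAD_FAST_LOAD_FAST x,m → push -7,-9. Stack: [-7, -9]
BINARY_OP + → -7 + -9 = -16. Stack: [-16]
STORE_FAST w → w=-16. Stack: []
LOAD_CONST → push 1. Stack: [1]
STORE_FAST r → r=1. Stack: []
LOAD_FAST r → push 1. Stack: [1]
RETURN_VALUE → return 1.

1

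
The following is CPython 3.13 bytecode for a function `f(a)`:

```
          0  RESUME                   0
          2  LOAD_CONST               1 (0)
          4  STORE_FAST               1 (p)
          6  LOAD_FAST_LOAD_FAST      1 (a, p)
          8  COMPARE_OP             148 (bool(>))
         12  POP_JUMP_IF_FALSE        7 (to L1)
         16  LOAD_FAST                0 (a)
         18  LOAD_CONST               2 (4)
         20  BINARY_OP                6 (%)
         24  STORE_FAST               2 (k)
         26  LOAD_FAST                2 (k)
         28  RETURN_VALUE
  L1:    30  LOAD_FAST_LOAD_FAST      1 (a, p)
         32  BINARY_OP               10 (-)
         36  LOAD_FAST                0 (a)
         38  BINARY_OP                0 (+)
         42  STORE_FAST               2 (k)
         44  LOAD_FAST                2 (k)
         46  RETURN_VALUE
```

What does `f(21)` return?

LOAD_CONST → push 0. Stack: [0]
STORE_FAST p → p=0. Stack: []
LOAD_FAST_LOAD_FAST a,p → push 21,0. Stack: [21, 0]
COMPARE_OP bool(>) → 21 vs 0 = True. Stack: [True]
POP_JUMP_IF_FALSE → pop True; no jump. Stack: []
LOAD_FAST a → push 21. Stack: [21]
LOAD_CONST → push 4. Stack: [21, 4]
BINARY_OP % → 21 % 4 = 1. Stack: [1]
STORE_FAST k → k=1. Stack: []
LOAD_FAST k → push 1. Stack: [1]
RETURN_VALUE → return 1.

1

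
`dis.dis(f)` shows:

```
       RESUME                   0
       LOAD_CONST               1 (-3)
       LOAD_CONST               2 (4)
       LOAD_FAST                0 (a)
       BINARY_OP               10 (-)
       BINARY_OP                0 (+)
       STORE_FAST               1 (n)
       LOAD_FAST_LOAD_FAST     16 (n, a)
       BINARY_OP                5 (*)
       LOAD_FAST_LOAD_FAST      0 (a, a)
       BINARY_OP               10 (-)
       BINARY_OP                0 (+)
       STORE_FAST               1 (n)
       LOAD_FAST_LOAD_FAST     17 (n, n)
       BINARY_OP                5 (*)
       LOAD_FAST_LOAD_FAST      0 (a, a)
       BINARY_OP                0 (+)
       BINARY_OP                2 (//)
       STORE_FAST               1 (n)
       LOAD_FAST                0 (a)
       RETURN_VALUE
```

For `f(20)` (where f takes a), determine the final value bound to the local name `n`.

3610

LOAD_CONST → push -3. Stack: [-3]
LOAD_CONST → push 4. Stack: [-3, 4]
LOAD_FAST a → push 20. Stack: [-3, 4, 20]
BINARY_OP - → 4 - 20 = -16. Stack: [-3, -16]
BINARY_OP + → -3 + -16 = -19. Stack: [-19]
STORE_FAST n → n=-19. Stack: []
LOAD_FAST_LOAD_FAST n,a → push -19,20. Stack: [-19, 20]
BINARY_OP * → -19 * 20 = -380. Stack: [-380]
LOAD_FAST_LOAD_FAST a,a → push 20,20. Stack: [-380, 20, 20]
BINARY_OP - → 20 - 20 = 0. Stack: [-380, 0]
BINARY_OP + → -380 + 0 = -380. Stack: [-380]
STORE_FAST n → n=-380. Stack: []
LOAD_FAST_LOAD_FAST n,n → push -380,-380. Stack: [-380, -380]
BINARY_OP * → -380 * -380 = 144400. Stack: [144400]
LOAD_FAST_LOAD_FAST a,a → push 20,20. Stack: [144400, 20, 20]
BINARY_OP + → 20 + 20 = 40. Stack: [144400, 40]
BINARY_OP // → 144400 // 40 = 3610. Stack: [3610]
STORE_FAST n → n=3610. Stack: []
LOAD_FAST a → push 20. Stack: [20]
RETURN_VALUE → return 20.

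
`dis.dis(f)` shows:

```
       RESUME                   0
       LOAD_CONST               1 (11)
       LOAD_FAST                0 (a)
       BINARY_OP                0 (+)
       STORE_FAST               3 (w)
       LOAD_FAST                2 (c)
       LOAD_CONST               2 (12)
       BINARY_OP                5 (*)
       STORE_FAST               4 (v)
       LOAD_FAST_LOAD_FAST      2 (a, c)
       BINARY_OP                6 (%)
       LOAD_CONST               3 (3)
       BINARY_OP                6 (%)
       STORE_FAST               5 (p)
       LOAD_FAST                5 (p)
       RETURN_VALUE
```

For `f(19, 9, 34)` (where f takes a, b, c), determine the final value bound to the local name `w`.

LOAD_CONST → push 11. Stack: [11]
LOAD_FAST a → push 19. Stack: [11, 19]
BINARY_OP + → 11 + 19 = 30. Stack: [30]
STORE_FAST w → w=30. Stack: []
LOAD_FAST c → push 34. Stack: [34]
LOAD_CONST → push 12. Stack: [34, 12]
BINARY_OP * → 34 * 12 = 408. Stack: [408]
STORE_FAST v → v=408. Stack: []
LOAD_FAST_LOAD_FAST a,c → push 19,34. Stack: [19, 34]
BINARY_OP % → 19 % 34 = 19. Stack: [19]
LOAD_CONST → push 3. Stack: [19, 3]
BINARY_OP % → 19 % 3 = 1. Stack: [1]
STORE_FAST p → p=1. Stack: []
LOAD_FAST p → push 1. Stack: [1]
RETURN_VALUE → return 1.

30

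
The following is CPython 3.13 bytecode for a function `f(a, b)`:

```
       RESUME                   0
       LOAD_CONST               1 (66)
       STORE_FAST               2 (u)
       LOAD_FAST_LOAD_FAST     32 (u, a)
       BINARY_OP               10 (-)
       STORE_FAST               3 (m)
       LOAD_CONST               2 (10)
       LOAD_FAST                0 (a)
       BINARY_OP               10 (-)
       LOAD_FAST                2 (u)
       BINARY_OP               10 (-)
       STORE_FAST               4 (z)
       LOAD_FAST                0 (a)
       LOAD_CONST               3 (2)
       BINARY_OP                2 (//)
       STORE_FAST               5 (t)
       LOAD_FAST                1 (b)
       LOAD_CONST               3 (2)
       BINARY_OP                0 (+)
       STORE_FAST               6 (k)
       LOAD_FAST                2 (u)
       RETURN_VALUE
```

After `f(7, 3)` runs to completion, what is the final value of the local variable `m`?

59

LOAD_CONST → push 66. Stack: [66]
STORE_FAST u → u=66. Stack: []
LOAD_FAST_LOAD_FAST u,a → push 66,7. Stack: [66, 7]
BINARY_OP - → 66 - 7 = 59. Stack: [59]
STORE_FAST m → m=59. Stack: []
LOAD_CONST → push 10. Stack: [10]
LOAD_FAST a → push 7. Stack: [10, 7]
BINARY_OP - → 10 - 7 = 3. Stack: [3]
LOAD_FAST u → push 66. Stack: [3, 66]
BINARY_OP - → 3 - 66 = -63. Stack: [-63]
STORE_FAST z → z=-63. Stack: []
LOAD_FAST a → push 7. Stack: [7]
LOAD_CONST → push 2. Stack: [7, 2]
BINARY_OP // → 7 // 2 = 3. Stack: [3]
STORE_FAST t → t=3. Stack: []
LOAD_FAST b → push 3. Stack: [3]
LOAD_CONST → push 2. Stack: [3, 2]
BINARY_OP + → 3 + 2 = 5. Stack: [5]
STORE_FAST k → k=5. Stack: []
LOAD_FAST u → push 66. Stack: [66]
RETURN_VALUE → return 66.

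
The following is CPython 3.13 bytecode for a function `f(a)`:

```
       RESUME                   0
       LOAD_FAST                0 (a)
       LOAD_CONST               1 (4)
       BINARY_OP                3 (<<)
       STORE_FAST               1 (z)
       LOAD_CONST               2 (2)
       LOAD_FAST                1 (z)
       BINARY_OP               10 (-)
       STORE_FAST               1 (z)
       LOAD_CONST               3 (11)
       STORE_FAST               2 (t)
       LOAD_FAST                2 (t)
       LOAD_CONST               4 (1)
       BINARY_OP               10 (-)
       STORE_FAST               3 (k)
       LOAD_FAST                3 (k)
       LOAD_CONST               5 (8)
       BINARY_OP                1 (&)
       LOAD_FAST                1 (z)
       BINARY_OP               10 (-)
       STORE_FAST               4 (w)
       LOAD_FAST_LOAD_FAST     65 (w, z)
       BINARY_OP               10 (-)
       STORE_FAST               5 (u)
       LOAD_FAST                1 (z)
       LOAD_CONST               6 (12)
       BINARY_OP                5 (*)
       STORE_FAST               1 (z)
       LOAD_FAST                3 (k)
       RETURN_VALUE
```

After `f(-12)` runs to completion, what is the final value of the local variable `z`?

LOAD_FAST a → push -12. Stack: [-12]
LOAD_CONST → push 4. Stack: [-12, 4]
BINARY_OP << → -12 << 4 = -192. Stack: [-192]
STORE_FAST z → z=-192. Stack: []
LOAD_CONST → push 2. Stack: [2]
LOAD_FAST z → push -192. Stack: [2, -192]
BINARY_OP - → 2 - -192 = 194. Stack: [194]
STORE_FAST z → z=194. Stack: []
LOAD_CONST → push 11. Stack: [11]
STORE_FAST t → t=11. Stack: []
LOAD_FAST t → push 11. Stack: [11]
LOAD_CONST → push 1. Stack: [11, 1]
BINARY_OP - → 11 - 1 = 10. Stack: [10]
STORE_FAST k → k=10. Stack: []
LOAD_FAST k → push 10. Stack: [10]
LOAD_CONST → push 8. Stack: [10, 8]
BINARY_OP & → 10 & 8 = 8. Stack: [8]
LOAD_FAST z → push 194. Stack: [8, 194]
BINARY_OP - → 8 - 194 = -186. Stack: [-186]
STORE_FAST w → w=-186. Stack: []
LOAD_FAST_LOAD_FAST w,z → push -186,194. Stack: [-186, 194]
BINARY_OP - → -186 - 194 = -380. Stack: [-380]
STORE_FAST u → u=-380. Stack: []
LOAD_FAST z → push 194. Stack: [194]
LOAD_CONST → push 12. Stack: [194, 12]
BINARY_OP * → 194 * 12 = 2328. Stack: [2328]
STORE_FAST z → z=2328. Stack: []
LOAD_FAST k → push 10. Stack: [10]
RETURN_VALUE → return 10.

2328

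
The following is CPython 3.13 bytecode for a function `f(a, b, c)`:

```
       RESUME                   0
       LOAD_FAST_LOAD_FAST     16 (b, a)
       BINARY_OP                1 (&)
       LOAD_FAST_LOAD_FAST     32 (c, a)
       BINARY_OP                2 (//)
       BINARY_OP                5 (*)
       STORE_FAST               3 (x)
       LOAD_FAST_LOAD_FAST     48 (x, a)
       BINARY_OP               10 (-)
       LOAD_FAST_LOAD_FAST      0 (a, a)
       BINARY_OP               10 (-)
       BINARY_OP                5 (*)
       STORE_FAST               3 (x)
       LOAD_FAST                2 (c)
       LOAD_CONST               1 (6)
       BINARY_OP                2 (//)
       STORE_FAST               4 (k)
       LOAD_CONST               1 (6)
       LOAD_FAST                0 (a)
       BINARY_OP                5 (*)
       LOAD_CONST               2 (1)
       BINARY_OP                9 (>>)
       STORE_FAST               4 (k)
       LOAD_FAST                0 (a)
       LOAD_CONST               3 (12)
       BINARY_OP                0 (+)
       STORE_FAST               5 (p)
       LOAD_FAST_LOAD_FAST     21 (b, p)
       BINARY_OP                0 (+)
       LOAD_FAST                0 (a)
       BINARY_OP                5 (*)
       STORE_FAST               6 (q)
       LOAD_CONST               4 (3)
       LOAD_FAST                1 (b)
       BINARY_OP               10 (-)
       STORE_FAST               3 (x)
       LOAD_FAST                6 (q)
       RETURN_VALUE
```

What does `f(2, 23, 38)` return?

LOAD_FAST_LOAD_FAST b,a → push 23,2. Stack: [23, 2]
BINARY_OP & → 23 & 2 = 2. Stack: [2]
LOAD_FAST_LOAD_FAST c,a → push 38,2. Stack: [2, 38, 2]
BINARY_OP // → 38 // 2 = 19. Stack: [2, 19]
BINARY_OP * → 2 * 19 = 38. Stack: [38]
STORE_FAST x → x=38. Stack: []
LOAD_FAST_LOAD_FAST x,a → push 38,2. Stack: [38, 2]
BINARY_OP - → 38 - 2 = 36. Stack: [36]
LOAD_FAST_LOAD_FAST a,a → push 2,2. Stack: [36, 2, 2]
BINARY_OP - → 2 - 2 = 0. Stack: [36, 0]
BINARY_OP * → 36 * 0 = 0. Stack: [0]
STORE_FAST x → x=0. Stack: []
LOAD_FAST c → push 38. Stack: [38]
LOAD_CONST → push 6. Stack: [38, 6]
BINARY_OP // → 38 // 6 = 6. Stack: [6]
STORE_FAST k → k=6. Stack: []
LOAD_CONST → push 6. Stack: [6]
LOAD_FAST a → push 2. Stack: [6, 2]
BINARY_OP * → 6 * 2 = 12. Stack: [12]
LOAD_CONST → push 1. Stack: [12, 1]
BINARY_OP >> → 12 >> 1 = 6. Stack: [6]
STORE_FAST k → k=6. Stack: []
LOAD_FAST a → push 2. Stack: [2]
LOAD_CONST → push 12. Stack: [2, 12]
BINARY_OP + → 2 + 12 = 14. Stack: [14]
STORE_FAST p → p=14. Stack: []
LOAD_FAST_LOAD_FAST b,p → push 23,14. Stack: [23, 14]
BINARY_OP + → 23 + 14 = 37. Stack: [37]
LOAD_FAST a → push 2. Stack: [37, 2]
BINARY_OP * → 37 * 2 = 74. Stack: [74]
STORE_FAST q → q=74. Stack: []
LOAD_CONST → push 3. Stack: [3]
LOAD_FAST b → push 23. Stack: [3, 23]
BINARY_OP - → 3 - 23 = -20. Stack: [-20]
STORE_FAST x → x=-20. Stack: []
LOAD_FAST q → push 74. Stack: [74]
RETURN_VALUE → return 74.

74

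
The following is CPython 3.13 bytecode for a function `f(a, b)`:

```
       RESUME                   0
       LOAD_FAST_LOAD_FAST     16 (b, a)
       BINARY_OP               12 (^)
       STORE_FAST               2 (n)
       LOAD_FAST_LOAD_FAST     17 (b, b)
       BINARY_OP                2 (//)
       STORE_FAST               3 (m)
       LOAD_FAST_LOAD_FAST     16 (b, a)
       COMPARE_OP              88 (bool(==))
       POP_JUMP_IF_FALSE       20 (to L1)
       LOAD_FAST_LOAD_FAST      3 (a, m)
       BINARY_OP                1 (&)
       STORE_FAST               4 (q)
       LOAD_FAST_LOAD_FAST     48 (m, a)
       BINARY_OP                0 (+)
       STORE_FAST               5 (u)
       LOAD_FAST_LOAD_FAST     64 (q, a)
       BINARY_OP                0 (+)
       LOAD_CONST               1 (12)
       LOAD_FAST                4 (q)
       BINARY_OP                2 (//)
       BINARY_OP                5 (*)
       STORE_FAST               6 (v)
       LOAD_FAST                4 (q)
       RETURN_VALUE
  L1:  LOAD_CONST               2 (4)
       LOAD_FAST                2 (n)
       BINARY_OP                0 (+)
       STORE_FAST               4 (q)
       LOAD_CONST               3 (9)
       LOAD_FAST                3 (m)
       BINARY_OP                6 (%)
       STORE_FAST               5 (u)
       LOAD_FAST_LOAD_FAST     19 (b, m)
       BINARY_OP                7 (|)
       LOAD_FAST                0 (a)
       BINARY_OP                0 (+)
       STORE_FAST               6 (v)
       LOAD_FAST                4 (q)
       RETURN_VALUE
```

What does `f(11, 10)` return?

5

LOAD_FAST_LOAD_FAST b,a → push 10,11. Stack: [10, 11]
BINARY_OP ^ → 10 ^ 11 = 1. Stack: [1]
STORE_FAST n → n=1. Stack: []
LOAD_FAST_LOAD_FAST b,b → push 10,10. Stack: [10, 10]
BINARY_OP // → 10 // 10 = 1. Stack: [1]
STORE_FAST m → m=1. Stack: []
LOAD_FAST_LOAD_FAST b,a → push 10,11. Stack: [10, 11]
COMPARE_OP bool(==) → 10 vs 11 = False. Stack: [False]
POP_JUMP_IF_FALSE → pop False; jump. Stack: []
LOAD_CONST → push 4. Stack: [4]
LOAD_FAST n → push 1. Stack: [4, 1]
BINARY_OP + → 4 + 1 = 5. Stack: [5]
STORE_FAST q → q=5. Stack: []
LOAD_CONST → push 9. Stack: [9]
LOAD_FAST m → push 1. Stack: [9, 1]
BINARY_OP % → 9 % 1 = 0. Stack: [0]
STORE_FAST u → u=0. Stack: []
LOAD_FAST_LOAD_FAST b,m → push 10,1. Stack: [10, 1]
BINARY_OP | → 10 | 1 = 11. Stack: [11]
LOAD_FAST a → push 11. Stack: [11, 11]
BINARY_OP + → 11 + 11 = 22. Stack: [22]
STORE_FAST v → v=22. Stack: []
LOAD_FAST q → push 5. Stack: [5]
RETURN_VALUE → return 5.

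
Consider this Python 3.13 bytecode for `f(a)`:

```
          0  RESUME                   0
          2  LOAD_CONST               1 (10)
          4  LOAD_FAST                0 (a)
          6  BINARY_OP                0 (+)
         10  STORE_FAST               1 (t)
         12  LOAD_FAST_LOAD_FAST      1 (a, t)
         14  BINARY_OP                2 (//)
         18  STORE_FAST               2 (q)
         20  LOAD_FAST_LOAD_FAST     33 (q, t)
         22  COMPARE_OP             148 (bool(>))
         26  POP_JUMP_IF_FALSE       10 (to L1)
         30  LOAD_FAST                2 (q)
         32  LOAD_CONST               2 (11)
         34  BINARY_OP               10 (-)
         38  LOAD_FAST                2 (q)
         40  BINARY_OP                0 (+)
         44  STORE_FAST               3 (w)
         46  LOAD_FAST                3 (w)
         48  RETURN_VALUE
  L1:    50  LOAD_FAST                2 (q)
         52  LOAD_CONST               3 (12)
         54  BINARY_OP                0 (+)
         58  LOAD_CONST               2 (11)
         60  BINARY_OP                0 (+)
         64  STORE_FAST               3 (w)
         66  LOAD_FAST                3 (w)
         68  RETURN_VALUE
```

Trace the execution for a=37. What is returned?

LOAD_CONST → push 10. Stack: [10]
LOAD_FAST a → push 37. Stack: [10, 37]
BINARY_OP + → 10 + 37 = 47. Stack: [47]
STORE_FAST t → t=47. Stack: []
LOAD_FAST_LOAD_FAST a,t → push 37,47. Stack: [37, 47]
BINARY_OP // → 37 // 47 = 0. Stack: [0]
STORE_FAST q → q=0. Stack: []
LOAD_FAST_LOAD_FAST q,t → push 0,47. Stack: [0, 47]
COMPARE_OP bool(>) → 0 vs 47 = False. Stack: [False]
POP_JUMP_IF_FALSE → pop False; jump. Stack: []
LOAD_FAST q → push 0. Stack: [0]
LOAD_CONST → push 12. Stack: [0, 12]
BINARY_OP + → 0 + 12 = 12. Stack: [12]
LOAD_CONST → push 11. Stack: [12, 11]
BINARY_OP + → 12 + 11 = 23. Stack: [23]
STORE_FAST w → w=23. Stack: []
LOAD_FAST w → push 23. Stack: [23]
RETURN_VALUE → return 23.

23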